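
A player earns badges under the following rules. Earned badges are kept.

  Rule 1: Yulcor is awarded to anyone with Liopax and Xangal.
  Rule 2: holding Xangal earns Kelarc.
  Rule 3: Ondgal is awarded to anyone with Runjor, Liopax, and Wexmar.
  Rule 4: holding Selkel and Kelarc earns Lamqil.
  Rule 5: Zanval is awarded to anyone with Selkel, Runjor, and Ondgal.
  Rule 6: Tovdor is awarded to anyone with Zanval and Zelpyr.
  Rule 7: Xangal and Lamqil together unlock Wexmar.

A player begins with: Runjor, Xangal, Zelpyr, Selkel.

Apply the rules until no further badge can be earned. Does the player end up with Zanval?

Zanval would need Selkel, Runjor, and Ondgal (Rule 5), but Ondgal is never earned.

No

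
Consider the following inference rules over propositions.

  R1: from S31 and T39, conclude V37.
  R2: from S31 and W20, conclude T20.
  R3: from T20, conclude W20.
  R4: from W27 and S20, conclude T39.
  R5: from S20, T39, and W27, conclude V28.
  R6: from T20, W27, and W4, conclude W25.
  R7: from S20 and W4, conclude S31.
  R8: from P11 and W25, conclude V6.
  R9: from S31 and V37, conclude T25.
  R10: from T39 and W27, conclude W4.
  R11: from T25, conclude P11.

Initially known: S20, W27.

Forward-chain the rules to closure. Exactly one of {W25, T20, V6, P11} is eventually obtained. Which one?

P11

From W27 and S20, R4 gives T39.
From T39 and W27, R10 gives W4.
From S20 and W4, R7 gives S31.
S31 and T39 hold, so V37 follows (R1).
S31 and V37 hold, so T25 follows (R9).
From T25, R11 gives P11.
T20 would need S31 and W20 (R2), but W20 is never established. V6 would need P11 and W25 (R8), but W25 is never established. W25 would need T20, W27, and W4 (R6), but T20 is never established.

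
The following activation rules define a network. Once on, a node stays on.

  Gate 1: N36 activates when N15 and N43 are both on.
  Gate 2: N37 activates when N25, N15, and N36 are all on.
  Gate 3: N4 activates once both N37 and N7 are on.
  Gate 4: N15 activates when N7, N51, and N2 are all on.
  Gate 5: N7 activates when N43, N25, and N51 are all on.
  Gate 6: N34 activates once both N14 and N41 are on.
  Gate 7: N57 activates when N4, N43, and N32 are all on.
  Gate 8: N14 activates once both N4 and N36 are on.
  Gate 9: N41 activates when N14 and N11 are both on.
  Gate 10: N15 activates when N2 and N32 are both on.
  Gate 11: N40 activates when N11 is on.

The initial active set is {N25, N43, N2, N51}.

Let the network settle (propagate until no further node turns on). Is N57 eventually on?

No

N57 would need N4, N43, and N32 (Gate 7), but N32 never turns on.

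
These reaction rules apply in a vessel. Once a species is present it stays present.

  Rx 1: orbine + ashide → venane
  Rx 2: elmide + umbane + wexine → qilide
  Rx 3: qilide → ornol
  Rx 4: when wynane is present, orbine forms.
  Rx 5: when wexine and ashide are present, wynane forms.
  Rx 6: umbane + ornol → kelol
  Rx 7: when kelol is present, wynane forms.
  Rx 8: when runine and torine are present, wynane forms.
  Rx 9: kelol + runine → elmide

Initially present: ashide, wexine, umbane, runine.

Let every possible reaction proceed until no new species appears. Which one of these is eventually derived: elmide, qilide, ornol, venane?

wexine and ashide present → wynane forms (Rx 5).
wynane present → orbine forms (Rx 4).
orbine and ashide present → venane forms (Rx 1).
elmide would need kelol and runine (Rx 9), but kelol never forms. ornol would need qilide (Rx 3), but qilide never forms. qilide would need elmide, umbane, and wexine (Rx 2), but elmide never forms.

venane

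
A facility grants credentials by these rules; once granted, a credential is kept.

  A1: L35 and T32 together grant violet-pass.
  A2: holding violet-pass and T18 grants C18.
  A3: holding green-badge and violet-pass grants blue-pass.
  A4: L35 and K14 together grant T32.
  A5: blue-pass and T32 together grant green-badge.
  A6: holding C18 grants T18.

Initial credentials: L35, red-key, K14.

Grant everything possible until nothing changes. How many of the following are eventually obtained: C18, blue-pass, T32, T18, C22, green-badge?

Holding L35 and K14 grants T32 (A4).
C18 would need violet-pass and T18 (A2), but T18 is never granted.
blue-pass would need green-badge and violet-pass (A3), but green-badge is never granted.
T32: reached.
T18 would need C18 (A6), but C18 is never granted.
No rule produces C22, and it is not given.
green-badge would need blue-pass and T32 (A5), but blue-pass is never granted.
Reached: T32 — 1 of the 6.

1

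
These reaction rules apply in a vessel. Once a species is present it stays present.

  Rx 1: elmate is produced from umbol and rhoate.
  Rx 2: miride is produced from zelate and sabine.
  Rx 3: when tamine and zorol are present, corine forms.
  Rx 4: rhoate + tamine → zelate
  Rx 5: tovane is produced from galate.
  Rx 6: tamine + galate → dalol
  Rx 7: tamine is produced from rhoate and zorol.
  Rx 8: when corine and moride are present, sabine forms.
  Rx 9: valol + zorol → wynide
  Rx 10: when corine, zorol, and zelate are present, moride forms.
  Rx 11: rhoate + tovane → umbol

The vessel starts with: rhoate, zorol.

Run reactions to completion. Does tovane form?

No

tovane would need galate (Rx 5), but galate never forms.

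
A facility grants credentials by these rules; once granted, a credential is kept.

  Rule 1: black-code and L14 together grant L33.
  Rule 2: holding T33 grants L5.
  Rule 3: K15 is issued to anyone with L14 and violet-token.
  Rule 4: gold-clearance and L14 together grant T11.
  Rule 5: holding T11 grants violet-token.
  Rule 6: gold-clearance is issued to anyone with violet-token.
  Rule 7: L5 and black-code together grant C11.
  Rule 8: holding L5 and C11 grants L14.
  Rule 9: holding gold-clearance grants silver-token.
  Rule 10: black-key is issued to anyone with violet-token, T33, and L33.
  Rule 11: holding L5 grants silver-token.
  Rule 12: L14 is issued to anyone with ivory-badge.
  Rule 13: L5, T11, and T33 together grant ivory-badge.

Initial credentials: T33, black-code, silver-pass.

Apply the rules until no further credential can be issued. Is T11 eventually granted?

No

T11 would need gold-clearance and L14 (Rule 4), but gold-clearance is never granted.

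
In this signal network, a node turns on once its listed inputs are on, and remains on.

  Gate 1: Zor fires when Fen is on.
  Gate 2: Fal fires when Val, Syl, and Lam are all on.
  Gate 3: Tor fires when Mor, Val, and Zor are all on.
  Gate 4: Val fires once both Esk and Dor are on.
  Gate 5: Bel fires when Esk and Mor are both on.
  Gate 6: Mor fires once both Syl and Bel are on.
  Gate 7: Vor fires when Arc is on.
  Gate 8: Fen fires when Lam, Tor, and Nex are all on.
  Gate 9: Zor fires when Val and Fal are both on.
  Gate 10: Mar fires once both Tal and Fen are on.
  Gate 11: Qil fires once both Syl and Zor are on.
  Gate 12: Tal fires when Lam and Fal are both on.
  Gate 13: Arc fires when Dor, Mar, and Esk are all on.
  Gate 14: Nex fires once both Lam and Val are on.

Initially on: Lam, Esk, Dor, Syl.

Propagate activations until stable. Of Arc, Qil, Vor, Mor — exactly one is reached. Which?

Qil

Esk and Dor are on, so Val fires (Gate 4).
Val, Syl, and Lam are on, so Fal fires (Gate 2).
Val and Fal are on, so Zor fires (Gate 9).
Gate 11: Syl and Zor on → Qil on.
Mor would need Syl and Bel (Gate 6), but Bel never turns on. Arc would need Dor, Mar, and Esk (Gate 13), but Mar never turns on. Vor would need Arc (Gate 7), but Arc never turns on.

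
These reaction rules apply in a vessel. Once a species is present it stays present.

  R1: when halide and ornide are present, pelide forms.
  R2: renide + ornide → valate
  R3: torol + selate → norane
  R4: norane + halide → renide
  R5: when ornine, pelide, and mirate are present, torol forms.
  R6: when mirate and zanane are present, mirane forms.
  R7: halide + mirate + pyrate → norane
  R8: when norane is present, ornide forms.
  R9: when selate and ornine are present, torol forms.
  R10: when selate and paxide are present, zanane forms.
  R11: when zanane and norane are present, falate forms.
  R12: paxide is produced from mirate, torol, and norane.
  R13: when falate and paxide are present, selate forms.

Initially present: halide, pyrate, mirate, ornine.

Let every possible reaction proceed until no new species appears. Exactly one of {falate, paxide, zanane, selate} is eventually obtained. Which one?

paxide

halide, mirate, and pyrate present → norane forms (R7).
norane present → ornide forms (R8).
halide and ornide present → pelide forms (R1).
ornine, pelide, and mirate present → torol forms (R5).
mirate, torol, and norane present → paxide forms (R12).
falate would need zanane and norane (R11), but zanane never forms. selate would need falate and paxide (R13), but falate never forms. zanane would need selate and paxide (R10), but selate never forms.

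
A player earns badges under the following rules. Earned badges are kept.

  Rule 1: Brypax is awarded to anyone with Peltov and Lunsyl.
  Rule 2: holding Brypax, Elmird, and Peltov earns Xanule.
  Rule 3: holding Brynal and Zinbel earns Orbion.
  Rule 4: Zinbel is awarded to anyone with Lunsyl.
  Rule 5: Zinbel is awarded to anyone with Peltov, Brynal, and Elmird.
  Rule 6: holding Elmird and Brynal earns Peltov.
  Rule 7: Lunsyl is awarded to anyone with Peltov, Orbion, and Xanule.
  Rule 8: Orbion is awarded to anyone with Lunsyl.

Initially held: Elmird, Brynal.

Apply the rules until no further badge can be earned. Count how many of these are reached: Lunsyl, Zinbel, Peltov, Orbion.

With Elmird and Brynal, Peltov is earned (Rule 6).
With Peltov, Brynal, and Elmird, Zinbel is earned (Rule 5).
With Brynal and Zinbel, Orbion is earned (Rule 3).
Lunsyl would need Peltov, Orbion, and Xanule (Rule 7), but Xanule is never earned.
Zinbel: reached.
Peltov: reached.
Orbion: reached.
Reached: Zinbel, Peltov, and Orbion — 3 of the 4.

3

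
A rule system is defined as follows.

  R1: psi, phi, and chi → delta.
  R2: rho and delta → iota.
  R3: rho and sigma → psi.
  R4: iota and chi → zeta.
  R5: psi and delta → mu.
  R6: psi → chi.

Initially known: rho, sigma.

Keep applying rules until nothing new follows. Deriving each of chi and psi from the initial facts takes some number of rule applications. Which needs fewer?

psi

psi: From rho and sigma, R3 gives psi. [1 rule application]
chi: rho and sigma hold, so psi follows (R3). psi holds, so chi follows (R6). [2 rule applications]
psi needs fewer.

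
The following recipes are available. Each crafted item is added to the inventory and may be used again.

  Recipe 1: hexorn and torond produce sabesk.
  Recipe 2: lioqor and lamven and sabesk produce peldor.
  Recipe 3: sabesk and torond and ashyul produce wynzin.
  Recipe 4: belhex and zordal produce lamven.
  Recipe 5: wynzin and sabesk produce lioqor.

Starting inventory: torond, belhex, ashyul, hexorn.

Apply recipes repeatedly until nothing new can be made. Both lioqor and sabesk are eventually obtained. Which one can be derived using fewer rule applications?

sabesk: Using Recipe 1, hexorn and torond make sabesk. [1 rule application]
lioqor: Using Recipe 1, hexorn and torond make sabesk. sabesk and torond and ashyul → wynzin (Recipe 3). wynzin and sabesk → lioqor (Recipe 5). [3 rule applications]
sabesk needs fewer.

sabesk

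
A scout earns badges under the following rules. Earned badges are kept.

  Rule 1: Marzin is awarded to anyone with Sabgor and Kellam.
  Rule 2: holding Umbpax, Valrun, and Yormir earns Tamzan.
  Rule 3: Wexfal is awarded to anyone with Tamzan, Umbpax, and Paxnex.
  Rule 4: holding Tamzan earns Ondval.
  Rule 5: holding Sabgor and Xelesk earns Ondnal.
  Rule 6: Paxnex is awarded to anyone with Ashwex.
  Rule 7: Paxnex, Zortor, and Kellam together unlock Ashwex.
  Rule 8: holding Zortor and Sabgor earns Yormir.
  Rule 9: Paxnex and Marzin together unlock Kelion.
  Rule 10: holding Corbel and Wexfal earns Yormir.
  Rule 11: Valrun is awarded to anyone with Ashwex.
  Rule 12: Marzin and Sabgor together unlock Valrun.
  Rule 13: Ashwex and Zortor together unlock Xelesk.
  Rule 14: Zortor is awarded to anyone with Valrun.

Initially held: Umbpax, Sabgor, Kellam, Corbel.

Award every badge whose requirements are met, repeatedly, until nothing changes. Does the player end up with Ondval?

Yes

With Sabgor and Kellam, Marzin is earned (Rule 1).
With Marzin and Sabgor, Valrun is earned (Rule 12).
With Valrun, Zortor is earned (Rule 14).
With Zortor and Sabgor, Yormir is earned (Rule 8).
With Umbpax, Valrun, and Yormir, Tamzan is earned (Rule 2).
With Tamzan, Ondval is earned (Rule 4).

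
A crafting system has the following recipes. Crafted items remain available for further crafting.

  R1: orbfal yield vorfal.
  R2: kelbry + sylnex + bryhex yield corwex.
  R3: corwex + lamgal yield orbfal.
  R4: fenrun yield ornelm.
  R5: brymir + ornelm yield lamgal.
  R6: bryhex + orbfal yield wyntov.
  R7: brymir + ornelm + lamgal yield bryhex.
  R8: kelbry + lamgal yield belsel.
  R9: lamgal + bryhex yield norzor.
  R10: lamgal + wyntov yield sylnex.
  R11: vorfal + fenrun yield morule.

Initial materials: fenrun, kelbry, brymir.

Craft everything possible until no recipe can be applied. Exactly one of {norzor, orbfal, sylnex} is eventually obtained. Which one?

fenrun → ornelm (R4).
Using R5, brymir and ornelm make lamgal.
brymir + ornelm + lamgal → bryhex (R7).
Using R9, lamgal and bryhex make norzor.
sylnex would need lamgal and wyntov (R10), but wyntov is never obtained. orbfal would need corwex and lamgal (R3), but corwex is never obtained.

norzor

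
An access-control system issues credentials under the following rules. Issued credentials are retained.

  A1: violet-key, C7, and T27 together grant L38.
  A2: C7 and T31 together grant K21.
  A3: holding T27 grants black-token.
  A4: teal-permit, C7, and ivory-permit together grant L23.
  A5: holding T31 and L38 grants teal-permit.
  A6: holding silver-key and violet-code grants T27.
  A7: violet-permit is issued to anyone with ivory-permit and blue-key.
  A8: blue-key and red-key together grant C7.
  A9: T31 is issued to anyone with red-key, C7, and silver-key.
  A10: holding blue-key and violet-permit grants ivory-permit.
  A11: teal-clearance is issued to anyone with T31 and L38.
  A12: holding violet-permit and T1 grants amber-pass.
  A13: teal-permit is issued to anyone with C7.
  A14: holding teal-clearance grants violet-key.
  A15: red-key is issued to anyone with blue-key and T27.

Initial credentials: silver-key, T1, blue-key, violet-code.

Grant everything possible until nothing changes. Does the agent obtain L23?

L23 would need teal-permit, C7, and ivory-permit (A4), but ivory-permit is never granted.

No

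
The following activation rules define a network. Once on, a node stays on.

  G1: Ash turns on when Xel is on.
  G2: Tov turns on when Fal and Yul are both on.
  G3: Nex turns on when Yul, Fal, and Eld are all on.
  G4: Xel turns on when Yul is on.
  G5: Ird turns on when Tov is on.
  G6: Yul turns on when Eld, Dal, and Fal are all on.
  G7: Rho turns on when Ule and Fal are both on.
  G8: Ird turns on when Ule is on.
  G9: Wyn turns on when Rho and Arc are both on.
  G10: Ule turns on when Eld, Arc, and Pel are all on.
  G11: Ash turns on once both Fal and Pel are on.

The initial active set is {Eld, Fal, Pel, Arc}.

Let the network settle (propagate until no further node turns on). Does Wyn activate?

Yes

Eld, Arc, and Pel are on, so Ule turns on (G10).
Ule and Fal are on, so Rho turns on (G7).
G9: Rho and Arc on → Wyn on.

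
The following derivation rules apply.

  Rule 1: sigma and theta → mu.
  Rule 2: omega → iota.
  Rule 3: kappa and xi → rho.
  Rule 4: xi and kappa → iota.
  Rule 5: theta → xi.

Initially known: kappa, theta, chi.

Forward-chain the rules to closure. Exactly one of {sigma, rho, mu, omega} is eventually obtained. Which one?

From theta, Rule 5 gives xi.
kappa and xi hold, so rho follows (Rule 3).
No rule produces sigma, and it is not given. mu would need sigma and theta (Rule 1), but sigma is never established. No rule produces omega, and it is not given.

rho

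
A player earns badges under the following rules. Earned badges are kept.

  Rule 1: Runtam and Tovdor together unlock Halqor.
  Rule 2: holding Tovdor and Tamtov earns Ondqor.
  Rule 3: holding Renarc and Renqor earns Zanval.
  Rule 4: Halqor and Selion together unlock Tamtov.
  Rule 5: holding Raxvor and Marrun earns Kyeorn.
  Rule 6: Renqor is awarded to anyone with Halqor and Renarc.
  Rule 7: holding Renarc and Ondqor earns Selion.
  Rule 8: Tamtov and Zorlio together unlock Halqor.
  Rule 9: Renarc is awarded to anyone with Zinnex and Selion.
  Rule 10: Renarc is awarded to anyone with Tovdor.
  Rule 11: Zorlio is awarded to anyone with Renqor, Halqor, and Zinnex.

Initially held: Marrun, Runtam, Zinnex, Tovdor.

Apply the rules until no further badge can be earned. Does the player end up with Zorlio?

Yes

With Tovdor, Renarc is earned (Rule 10).
With Runtam and Tovdor, Halqor is earned (Rule 1).
With Halqor and Renarc, Renqor is earned (Rule 6).
With Renqor, Halqor, and Zinnex, Zorlio is earned (Rule 11).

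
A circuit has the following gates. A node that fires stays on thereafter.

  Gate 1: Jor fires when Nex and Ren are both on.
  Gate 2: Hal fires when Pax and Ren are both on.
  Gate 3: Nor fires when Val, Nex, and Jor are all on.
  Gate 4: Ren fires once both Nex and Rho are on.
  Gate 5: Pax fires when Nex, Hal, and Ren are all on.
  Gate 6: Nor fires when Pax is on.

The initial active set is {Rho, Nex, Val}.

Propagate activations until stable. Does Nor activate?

Gate 4: Nex and Rho on → Ren on.
Gate 1: Nex and Ren on → Jor on.
Val, Nex, and Jor are on, so Nor fires (Gate 3).

Yes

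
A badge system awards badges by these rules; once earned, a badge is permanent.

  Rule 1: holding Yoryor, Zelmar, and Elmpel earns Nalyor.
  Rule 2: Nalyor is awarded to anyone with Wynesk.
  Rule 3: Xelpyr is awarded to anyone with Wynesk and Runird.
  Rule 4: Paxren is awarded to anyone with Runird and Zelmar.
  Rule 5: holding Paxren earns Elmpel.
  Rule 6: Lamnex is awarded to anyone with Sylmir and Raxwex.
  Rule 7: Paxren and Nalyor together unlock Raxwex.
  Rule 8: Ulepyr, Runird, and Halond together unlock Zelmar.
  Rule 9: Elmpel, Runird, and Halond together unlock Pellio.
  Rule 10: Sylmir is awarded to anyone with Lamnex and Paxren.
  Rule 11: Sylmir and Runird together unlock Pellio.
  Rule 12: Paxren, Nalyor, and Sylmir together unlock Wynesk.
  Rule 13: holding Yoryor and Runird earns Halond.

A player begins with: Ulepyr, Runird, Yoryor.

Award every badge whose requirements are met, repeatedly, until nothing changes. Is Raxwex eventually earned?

Yes

With Yoryor and Runird, Halond is earned (Rule 13).
With Ulepyr, Runird, and Halond, Zelmar is earned (Rule 8).
With Runird and Zelmar, Paxren is earned (Rule 4).
With Paxren, Elmpel is earned (Rule 5).
With Yoryor, Zelmar, and Elmpel, Nalyor is earned (Rule 1).
With Paxren and Nalyor, Raxwex is earned (Rule 7).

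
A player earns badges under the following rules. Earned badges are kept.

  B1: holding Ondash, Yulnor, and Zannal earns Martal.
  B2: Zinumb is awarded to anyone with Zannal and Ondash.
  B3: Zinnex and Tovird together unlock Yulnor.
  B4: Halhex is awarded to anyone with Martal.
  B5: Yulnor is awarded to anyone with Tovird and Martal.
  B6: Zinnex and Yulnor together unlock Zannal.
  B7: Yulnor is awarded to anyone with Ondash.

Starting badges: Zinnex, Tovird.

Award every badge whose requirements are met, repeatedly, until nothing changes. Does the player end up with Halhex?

Halhex would need Martal (B4), but Martal is never earned.

No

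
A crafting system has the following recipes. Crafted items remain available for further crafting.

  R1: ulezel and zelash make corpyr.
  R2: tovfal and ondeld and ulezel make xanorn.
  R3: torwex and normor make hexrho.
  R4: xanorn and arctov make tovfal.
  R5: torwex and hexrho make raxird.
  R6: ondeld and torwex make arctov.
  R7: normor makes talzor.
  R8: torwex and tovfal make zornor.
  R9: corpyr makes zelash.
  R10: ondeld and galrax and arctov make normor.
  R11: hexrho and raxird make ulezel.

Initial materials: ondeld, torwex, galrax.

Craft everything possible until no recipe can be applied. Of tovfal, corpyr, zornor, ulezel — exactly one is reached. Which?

ulezel

ondeld and torwex → arctov (R6).
Using R10, ondeld, galrax, and arctov make normor.
torwex and normor → hexrho (R3).
Using R5, torwex and hexrho make raxird.
hexrho and raxird → ulezel (R11).
tovfal would need xanorn and arctov (R4), but xanorn is never obtained. corpyr would need ulezel and zelash (R1), but zelash is never obtained. zornor would need torwex and tovfal (R8), but tovfal is never obtained.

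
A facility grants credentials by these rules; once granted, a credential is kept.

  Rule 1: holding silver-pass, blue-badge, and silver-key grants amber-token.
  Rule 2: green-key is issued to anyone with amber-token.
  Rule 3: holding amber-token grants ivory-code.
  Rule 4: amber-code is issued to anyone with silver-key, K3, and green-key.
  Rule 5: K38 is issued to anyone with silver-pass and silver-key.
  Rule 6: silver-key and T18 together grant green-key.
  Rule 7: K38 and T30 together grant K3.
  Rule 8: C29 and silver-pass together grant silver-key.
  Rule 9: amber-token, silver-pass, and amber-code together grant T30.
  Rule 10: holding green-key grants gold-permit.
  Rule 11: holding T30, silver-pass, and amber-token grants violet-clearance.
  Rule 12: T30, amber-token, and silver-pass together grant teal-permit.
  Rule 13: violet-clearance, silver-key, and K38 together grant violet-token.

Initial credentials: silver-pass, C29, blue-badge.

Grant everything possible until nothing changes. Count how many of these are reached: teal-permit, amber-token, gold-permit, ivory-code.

3

Holding C29 and silver-pass grants silver-key (Rule 8).
Holding silver-pass, blue-badge, and silver-key grants amber-token (Rule 1).
Holding amber-token grants green-key (Rule 2).
Holding amber-token grants ivory-code (Rule 3).
Holding green-key grants gold-permit (Rule 10).
teal-permit would need T30, amber-token, and silver-pass (Rule 12), but T30 is never granted.
amber-token: reached.
gold-permit: reached.
ivory-code: reached.
Reached: amber-token, gold-permit, and ivory-code — 3 of the 4.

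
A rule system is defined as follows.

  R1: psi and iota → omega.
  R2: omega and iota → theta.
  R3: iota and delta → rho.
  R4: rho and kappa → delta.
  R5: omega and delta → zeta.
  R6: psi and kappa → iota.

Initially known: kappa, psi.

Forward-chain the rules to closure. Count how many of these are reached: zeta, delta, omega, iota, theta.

3

psi and kappa hold, so iota follows (R6).
psi and iota hold, so omega follows (R1).
omega and iota hold, so theta follows (R2).
zeta would need omega and delta (R5), but delta is never established.
delta would need rho and kappa (R4), but rho is never established.
omega: reached.
iota: reached.
theta: reached.
Reached: omega, iota, and theta — 3 of the 5.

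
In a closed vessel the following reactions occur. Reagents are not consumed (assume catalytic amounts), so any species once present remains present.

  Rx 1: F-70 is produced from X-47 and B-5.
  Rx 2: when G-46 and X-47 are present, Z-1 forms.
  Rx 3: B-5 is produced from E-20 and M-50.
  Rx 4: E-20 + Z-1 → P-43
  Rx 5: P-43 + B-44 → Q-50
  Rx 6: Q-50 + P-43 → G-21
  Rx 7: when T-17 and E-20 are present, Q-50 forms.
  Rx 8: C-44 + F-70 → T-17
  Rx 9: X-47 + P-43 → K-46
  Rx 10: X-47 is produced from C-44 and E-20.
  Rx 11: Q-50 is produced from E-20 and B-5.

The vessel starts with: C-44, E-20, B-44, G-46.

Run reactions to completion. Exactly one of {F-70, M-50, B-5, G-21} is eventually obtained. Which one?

G-21

C-44 and E-20 present → X-47 forms (Rx 10).
G-46 and X-47 present → Z-1 forms (Rx 2).
E-20 and Z-1 present → P-43 forms (Rx 4).
P-43 and B-44 present → Q-50 forms (Rx 5).
Q-50 and P-43 present → G-21 forms (Rx 6).
No rule produces M-50, and it is not given. B-5 would need E-20 and M-50 (Rx 3), but M-50 never forms. F-70 would need X-47 and B-5 (Rx 1), but B-5 never forms.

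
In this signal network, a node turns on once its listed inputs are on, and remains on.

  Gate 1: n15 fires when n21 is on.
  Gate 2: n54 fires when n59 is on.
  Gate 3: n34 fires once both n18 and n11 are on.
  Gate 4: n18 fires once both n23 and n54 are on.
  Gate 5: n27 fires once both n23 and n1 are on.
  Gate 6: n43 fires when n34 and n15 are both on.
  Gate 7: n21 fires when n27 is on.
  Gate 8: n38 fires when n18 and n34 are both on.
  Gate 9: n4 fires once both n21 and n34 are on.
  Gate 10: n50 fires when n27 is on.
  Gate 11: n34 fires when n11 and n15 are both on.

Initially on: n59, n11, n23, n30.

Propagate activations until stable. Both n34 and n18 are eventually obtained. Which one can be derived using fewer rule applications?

n18: Gate 2: n59 on → n54 on. Gate 4: n23 and n54 on → n18 on. [2 rule applications]
n34: n59 is on, so n54 fires (Gate 2). n23 and n54 are on, so n18 fires (Gate 4). Gate 3: n18 and n11 on → n34 on. [3 rule applications]
n18 needs fewer.

n18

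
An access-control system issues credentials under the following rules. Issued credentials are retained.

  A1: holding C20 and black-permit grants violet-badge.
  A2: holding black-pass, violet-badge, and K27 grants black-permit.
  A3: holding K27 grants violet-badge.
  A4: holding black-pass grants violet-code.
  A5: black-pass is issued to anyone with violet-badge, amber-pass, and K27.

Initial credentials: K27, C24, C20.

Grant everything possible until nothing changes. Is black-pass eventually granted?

No

black-pass would need violet-badge, amber-pass, and K27 (A5), but amber-pass is never granted.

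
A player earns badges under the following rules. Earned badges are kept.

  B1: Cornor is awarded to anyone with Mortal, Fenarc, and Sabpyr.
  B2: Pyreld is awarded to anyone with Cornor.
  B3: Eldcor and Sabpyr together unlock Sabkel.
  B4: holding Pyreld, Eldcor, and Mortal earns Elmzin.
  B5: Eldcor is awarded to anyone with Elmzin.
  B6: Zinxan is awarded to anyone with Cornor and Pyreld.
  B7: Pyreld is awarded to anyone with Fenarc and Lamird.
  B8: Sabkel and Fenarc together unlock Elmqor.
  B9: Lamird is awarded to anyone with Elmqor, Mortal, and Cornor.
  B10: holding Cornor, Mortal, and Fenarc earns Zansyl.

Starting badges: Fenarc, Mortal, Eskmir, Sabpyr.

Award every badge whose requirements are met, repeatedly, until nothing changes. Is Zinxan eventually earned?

With Mortal, Fenarc, and Sabpyr, Cornor is earned (B1).
With Cornor, Pyreld is earned (B2).
With Cornor and Pyreld, Zinxan is earned (B6).

Yes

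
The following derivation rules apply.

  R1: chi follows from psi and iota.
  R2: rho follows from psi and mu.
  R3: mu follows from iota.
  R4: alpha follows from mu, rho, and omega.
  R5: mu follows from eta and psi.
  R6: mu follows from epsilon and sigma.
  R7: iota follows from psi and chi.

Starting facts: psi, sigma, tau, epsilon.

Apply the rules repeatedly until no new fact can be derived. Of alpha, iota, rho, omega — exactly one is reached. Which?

From epsilon and sigma, R6 gives mu.
psi and mu hold, so rho follows (R2).
iota would need psi and chi (R7), but chi is never established. No rule produces omega, and it is not given. alpha would need mu, rho, and omega (R4), but omega is never established.

rho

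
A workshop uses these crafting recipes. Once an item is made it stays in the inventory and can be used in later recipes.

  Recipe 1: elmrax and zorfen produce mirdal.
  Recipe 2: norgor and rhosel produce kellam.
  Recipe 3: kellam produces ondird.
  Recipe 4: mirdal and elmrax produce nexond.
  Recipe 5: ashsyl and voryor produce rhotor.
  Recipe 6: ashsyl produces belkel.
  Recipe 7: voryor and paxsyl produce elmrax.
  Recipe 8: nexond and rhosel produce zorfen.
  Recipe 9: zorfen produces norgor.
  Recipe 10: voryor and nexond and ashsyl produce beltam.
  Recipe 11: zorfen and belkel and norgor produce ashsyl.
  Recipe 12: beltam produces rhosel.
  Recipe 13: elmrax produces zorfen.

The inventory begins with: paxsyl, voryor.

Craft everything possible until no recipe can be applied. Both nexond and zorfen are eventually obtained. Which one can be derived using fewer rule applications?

zorfen: voryor and paxsyl → elmrax (Recipe 7). elmrax → zorfen (Recipe 13). [2 rule applications]
nexond: Using Recipe 7, voryor and paxsyl make elmrax. Using Recipe 13, elmrax makes zorfen. Using Recipe 1, elmrax and zorfen make mirdal. Using Recipe 4, mirdal and elmrax make nexond. [4 rule applications]
zorfen needs fewer.

zorfen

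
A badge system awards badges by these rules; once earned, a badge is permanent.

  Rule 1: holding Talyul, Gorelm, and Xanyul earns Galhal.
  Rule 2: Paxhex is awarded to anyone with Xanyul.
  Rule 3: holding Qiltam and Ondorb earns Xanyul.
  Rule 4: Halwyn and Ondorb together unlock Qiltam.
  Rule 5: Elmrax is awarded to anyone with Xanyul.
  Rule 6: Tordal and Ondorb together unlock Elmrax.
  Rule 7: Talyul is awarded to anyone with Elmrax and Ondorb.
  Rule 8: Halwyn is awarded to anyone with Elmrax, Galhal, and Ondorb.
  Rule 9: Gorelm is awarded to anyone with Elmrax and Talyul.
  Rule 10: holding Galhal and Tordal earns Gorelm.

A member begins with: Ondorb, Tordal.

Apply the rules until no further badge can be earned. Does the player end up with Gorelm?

With Tordal and Ondorb, Elmrax is earned (Rule 6).
With Elmrax and Ondorb, Talyul is earned (Rule 7).
With Elmrax and Talyul, Gorelm is earned (Rule 9).

Yes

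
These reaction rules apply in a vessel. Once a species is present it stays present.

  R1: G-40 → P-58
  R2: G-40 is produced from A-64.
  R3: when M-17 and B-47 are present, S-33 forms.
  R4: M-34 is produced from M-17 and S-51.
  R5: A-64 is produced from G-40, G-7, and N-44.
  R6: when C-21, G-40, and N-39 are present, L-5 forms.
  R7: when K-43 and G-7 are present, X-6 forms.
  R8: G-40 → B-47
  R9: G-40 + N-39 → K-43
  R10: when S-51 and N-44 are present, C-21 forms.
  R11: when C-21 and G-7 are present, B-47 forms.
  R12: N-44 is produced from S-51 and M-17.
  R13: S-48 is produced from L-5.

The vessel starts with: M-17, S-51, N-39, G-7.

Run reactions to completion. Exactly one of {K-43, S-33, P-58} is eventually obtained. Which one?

S-51 and M-17 present → N-44 forms (R12).
S-51 and N-44 present → C-21 forms (R10).
C-21 and G-7 present → B-47 forms (R11).
M-17 and B-47 present → S-33 forms (R3).
K-43 would need G-40 and N-39 (R9), but G-40 never forms. P-58 would need G-40 (R1), but G-40 never forms.

S-33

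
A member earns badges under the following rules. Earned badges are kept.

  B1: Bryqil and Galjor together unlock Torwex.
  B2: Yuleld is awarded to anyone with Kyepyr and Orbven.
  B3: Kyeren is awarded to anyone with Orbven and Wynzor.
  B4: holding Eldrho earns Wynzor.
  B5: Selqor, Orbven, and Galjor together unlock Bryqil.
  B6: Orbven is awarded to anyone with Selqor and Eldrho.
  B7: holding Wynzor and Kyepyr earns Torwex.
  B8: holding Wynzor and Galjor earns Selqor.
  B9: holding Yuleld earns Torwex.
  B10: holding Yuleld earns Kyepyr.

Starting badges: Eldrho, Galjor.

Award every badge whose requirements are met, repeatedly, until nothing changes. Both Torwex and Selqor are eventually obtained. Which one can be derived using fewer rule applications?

Selqor

Selqor: With Eldrho, Wynzor is earned (B4). With Wynzor and Galjor, Selqor is earned (B8). [2 rule applications]
Torwex: With Eldrho, Wynzor is earned (B4). With Wynzor and Galjor, Selqor is earned (B8). With Selqor and Eldrho, Orbven is earned (B6). With Selqor, Orbven, and Galjor, Bryqil is earned (B5). With Bryqil and Galjor, Torwex is earned (B1). [5 rule applications]
Selqor needs fewer.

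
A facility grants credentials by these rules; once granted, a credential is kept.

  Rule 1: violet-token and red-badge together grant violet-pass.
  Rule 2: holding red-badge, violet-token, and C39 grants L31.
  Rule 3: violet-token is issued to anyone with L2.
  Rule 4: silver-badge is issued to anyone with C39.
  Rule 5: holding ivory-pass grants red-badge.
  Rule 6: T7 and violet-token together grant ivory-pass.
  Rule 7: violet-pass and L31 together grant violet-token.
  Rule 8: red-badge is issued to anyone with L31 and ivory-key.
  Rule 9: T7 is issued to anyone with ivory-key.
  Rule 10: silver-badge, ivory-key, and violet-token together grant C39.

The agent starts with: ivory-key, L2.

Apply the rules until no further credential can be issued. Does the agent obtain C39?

C39 would need silver-badge, ivory-key, and violet-token (Rule 10), but silver-badge is never granted.

No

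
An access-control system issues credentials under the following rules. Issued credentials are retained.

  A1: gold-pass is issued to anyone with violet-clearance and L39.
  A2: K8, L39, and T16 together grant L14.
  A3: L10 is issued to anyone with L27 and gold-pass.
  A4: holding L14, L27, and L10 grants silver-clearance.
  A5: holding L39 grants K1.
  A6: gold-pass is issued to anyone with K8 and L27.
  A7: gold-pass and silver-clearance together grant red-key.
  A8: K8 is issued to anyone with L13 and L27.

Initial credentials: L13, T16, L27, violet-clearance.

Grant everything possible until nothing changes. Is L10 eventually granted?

Yes

Holding L13 and L27 grants K8 (A8).
Holding K8 and L27 grants gold-pass (A6).
Holding L27 and gold-pass grants L10 (A3).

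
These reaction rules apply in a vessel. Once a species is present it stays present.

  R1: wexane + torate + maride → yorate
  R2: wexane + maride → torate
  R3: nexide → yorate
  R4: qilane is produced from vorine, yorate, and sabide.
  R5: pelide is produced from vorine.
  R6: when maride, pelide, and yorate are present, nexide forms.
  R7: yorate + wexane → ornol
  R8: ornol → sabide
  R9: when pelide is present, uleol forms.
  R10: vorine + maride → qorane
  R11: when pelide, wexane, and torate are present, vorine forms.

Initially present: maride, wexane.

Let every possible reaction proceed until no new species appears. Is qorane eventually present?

No

qorane would need vorine and maride (R10), but vorine never forms.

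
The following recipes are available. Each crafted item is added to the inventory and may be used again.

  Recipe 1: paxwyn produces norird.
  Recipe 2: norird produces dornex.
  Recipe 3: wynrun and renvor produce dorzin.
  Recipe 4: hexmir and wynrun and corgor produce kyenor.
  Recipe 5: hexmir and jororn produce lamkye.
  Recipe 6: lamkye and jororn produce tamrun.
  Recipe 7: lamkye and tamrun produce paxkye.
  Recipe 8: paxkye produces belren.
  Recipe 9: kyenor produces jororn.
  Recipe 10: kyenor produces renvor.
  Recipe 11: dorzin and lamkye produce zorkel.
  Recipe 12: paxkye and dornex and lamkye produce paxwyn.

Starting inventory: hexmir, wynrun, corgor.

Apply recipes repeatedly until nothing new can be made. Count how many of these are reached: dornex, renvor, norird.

hexmir and wynrun and corgor → kyenor (Recipe 4).
Using Recipe 10, kyenor makes renvor.
dornex would need norird (Recipe 2), but norird is never obtained.
renvor: reached.
norird would need paxwyn (Recipe 1), but paxwyn is never obtained.
Reached: renvor — 1 of the 3.

1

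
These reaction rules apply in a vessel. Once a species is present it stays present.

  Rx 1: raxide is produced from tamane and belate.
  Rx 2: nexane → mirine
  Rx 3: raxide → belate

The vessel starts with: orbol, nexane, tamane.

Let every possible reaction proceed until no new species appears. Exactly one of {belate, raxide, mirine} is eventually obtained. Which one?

mirine

nexane present → mirine forms (Rx 2).
raxide would need tamane and belate (Rx 1), but belate never forms. belate would need raxide (Rx 3), but raxide never forms.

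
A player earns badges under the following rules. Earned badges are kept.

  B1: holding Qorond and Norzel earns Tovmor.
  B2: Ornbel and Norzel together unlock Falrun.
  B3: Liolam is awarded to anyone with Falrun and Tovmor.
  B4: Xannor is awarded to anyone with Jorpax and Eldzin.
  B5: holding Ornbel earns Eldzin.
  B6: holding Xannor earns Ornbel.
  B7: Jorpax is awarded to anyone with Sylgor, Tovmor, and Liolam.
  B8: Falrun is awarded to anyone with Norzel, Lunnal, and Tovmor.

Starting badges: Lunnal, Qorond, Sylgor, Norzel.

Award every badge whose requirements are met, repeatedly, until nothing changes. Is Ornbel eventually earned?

Ornbel would need Xannor (B6), but Xannor is never earned.

No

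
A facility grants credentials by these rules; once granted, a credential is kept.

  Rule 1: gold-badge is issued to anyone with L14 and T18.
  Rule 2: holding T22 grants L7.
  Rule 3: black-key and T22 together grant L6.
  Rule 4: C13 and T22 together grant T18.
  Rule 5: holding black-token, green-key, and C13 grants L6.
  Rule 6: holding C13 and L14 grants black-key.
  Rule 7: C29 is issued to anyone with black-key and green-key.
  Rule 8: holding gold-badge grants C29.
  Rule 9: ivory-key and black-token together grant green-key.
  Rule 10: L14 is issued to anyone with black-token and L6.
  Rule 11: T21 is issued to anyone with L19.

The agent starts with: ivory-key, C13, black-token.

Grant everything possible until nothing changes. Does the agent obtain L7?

No

L7 would need T22 (Rule 2), but T22 is never granted.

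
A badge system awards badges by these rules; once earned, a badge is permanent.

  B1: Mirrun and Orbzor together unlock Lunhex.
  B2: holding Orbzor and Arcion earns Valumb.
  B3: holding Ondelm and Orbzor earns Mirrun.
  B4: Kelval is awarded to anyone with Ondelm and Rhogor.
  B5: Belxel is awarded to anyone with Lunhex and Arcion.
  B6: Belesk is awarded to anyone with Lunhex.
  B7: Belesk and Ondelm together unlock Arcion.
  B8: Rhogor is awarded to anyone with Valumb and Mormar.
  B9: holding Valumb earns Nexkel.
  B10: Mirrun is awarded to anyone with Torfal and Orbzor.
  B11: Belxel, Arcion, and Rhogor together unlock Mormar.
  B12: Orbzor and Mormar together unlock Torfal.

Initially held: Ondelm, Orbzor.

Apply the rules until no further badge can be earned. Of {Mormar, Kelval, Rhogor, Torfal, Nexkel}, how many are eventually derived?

With Ondelm and Orbzor, Mirrun is earned (B3).
With Mirrun and Orbzor, Lunhex is earned (B1).
With Lunhex, Belesk is earned (B6).
With Belesk and Ondelm, Arcion is earned (B7).
With Orbzor and Arcion, Valumb is earned (B2).
With Valumb, Nexkel is earned (B9).
Mormar would need Belxel, Arcion, and Rhogor (B11), but Rhogor is never earned.
Kelval would need Ondelm and Rhogor (B4), but Rhogor is never earned.
Rhogor would need Valumb and Mormar (B8), but Mormar is never earned.
Torfal would need Orbzor and Mormar (B12), but Mormar is never earned.
Nexkel: reached.
Reached: Nexkel — 1 of the 5.

1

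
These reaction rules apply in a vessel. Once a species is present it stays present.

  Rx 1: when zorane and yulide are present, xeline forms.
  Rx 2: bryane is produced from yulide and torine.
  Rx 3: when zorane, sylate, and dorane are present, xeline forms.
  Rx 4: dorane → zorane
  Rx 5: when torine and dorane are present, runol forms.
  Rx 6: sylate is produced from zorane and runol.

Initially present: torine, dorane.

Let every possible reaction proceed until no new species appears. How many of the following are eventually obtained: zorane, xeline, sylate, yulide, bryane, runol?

dorane present → zorane forms (Rx 4).
torine and dorane present → runol forms (Rx 5).
zorane and runol present → sylate forms (Rx 6).
zorane, sylate, and dorane present → xeline forms (Rx 3).
zorane: reached.
xeline: reached.
sylate: reached.
No rule produces yulide, and it is not given.
bryane would need yulide and torine (Rx 2), but yulide never forms.
runol: reached.
Reached: zorane, xeline, sylate, and runol — 4 of the 6.

4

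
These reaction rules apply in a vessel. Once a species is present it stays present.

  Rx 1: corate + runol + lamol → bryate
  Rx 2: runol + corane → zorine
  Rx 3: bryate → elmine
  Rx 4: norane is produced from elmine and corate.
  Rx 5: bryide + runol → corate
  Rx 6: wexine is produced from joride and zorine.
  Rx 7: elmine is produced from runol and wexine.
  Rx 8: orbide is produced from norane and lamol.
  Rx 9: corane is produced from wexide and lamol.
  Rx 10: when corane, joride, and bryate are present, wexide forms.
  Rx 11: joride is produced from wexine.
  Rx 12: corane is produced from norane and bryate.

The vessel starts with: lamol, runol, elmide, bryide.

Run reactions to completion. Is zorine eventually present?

bryide and runol present → corate forms (Rx 5).
corate, runol, and lamol present → bryate forms (Rx 1).
bryate present → elmine forms (Rx 3).
elmine and corate present → norane forms (Rx 4).
norane and bryate present → corane forms (Rx 12).
runol and corane present → zorine forms (Rx 2).

Yes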